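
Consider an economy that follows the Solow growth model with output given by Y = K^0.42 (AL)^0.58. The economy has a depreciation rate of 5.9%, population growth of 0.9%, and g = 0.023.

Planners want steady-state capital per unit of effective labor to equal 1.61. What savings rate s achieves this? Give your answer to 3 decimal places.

s ≈ 0.120

At the steady state, Δk = 0, so s·k^α = (n + g + δ)·k.
So s / (n + g + δ) = (k*)^(1−α) = 1.61^0.58 = 1.3181.
Therefore s = 1.3181 × (n + g + δ) = 1.3181 × 0.091 = 0.1199.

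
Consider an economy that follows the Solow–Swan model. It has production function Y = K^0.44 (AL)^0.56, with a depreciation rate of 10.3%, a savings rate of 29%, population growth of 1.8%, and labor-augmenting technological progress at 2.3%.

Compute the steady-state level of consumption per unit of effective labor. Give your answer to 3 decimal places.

Steady state requires s·f(k) = (n + g + δ)·k, i.e. s·k^α = (n + g + δ)·k.
Rearranging, k^(1−α) = s / (n + g + δ).
k^0.56 = 0.29 / (0.018 + 0.023 + 0.103) = 0.29 / 0.144 = 2.0139
k* = 2.0139^(1/0.56) ≈ 3.4908
y* = (k*)^α = 3.4908^0.44 ≈ 1.7334
c* = (1 − s)·y* = (1 − 0.29) × 1.7334 ≈ 1.2307

c* = 1.231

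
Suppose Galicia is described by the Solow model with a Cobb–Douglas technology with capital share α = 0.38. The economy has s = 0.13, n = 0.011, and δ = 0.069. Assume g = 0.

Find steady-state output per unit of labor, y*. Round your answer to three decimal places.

y* ≈ 1.347

At the steady state, Δk = 0, so s·k^α = (n + δ)·k.
Dividing both sides by k: k^(1−α) = s / (n + δ).
k^0.62 = 0.13 / (0.011 + 0.069) = 0.13 / 0.080 = 1.6250
k* = 1.6250^(1/0.62) ≈ 2.1882
y* = (k*)^α = 2.1882^0.38 ≈ 1.3466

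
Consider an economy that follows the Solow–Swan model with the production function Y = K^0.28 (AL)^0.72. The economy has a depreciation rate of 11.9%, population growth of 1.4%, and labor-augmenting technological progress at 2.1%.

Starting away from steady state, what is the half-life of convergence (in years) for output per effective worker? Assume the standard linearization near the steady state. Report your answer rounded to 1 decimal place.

Near the steady state the convergence rate is λ = (1 − α)(n + g + δ).
λ = (1 − 0.28) × 0.154 = 0.72 × 0.154 = 0.11088
Half-life = ln 2 / λ = 0.6931 / 0.11088 ≈ 6.25 years

about 6.3 years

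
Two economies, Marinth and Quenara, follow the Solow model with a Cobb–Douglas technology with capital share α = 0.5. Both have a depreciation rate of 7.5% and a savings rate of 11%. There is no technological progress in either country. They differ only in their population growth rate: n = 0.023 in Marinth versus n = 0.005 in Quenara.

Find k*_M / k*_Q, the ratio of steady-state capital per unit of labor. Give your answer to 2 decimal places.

Steady-state k* = [s/(n + δ)]^(1/(1−α)), so the ratio is [ (s_M/(n + δ)_M) / (s_Q/(n + δ)_Q) ]^2.
s_M/(n + δ)_M = 0.11/0.098 = 1.1224; s_Q/(n + δ)_Q = 0.11/0.080 = 1.3750.
Ratio = (1.1224/1.3750)^2 = 0.8163^2 ≈ 0.6663

k*_M / k*_Q ≈ 0.67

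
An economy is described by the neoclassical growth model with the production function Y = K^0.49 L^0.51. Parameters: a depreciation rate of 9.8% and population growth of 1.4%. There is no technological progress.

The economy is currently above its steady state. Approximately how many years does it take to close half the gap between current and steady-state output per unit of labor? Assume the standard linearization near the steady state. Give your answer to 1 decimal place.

Near the steady state the convergence rate is λ = (1 − α)(n + δ).
λ = (1 − 0.49) × 0.112 = 0.51 × 0.112 = 0.05712
Half-life = ln 2 / λ = 0.6931 / 0.05712 ≈ 12.13 years

t_½ ≈ 12.1 years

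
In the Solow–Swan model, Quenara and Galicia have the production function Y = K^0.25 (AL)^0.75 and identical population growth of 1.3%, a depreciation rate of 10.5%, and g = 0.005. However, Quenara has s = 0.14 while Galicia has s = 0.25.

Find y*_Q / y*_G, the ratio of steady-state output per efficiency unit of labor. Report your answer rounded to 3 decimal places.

Steady-state y* = [s/(n + g + δ)]^(α/(1−α)), so the ratio is [ (s_Q/(n + g + δ)_Q) / (s_G/(n + g + δ)_G) ]^0.3333.
s_Q/(n + g + δ)_Q = 0.14/0.123 = 1.1382; s_G/(n + g + δ)_G = 0.25/0.123 = 2.0325.
Ratio = (1.1382/2.0325)^0.3333 = 0.5600^0.3333 ≈ 0.8243

y*_Q / y*_G ≈ 0.824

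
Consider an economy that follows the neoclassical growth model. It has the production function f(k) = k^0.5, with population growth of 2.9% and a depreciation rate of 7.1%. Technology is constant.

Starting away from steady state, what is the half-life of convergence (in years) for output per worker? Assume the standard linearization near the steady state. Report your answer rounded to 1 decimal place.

t_½ ≈ 13.9 years

Near the steady state the convergence rate is λ = (1 − α)(n + δ).
λ = (1 − 0.5) × 0.100 = 0.5 × 0.100 = 0.0500
Half-life = ln 2 / λ = 0.6931 / 0.0500 ≈ 13.86 years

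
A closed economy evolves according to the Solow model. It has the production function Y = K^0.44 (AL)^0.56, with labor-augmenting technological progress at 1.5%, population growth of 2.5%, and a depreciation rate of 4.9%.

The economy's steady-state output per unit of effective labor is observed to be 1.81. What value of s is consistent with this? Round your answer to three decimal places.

Steady state requires s·f(k) = (n + g + δ)·k, i.e. s·k^α = (n + g + δ)·k.
Since y* = [s/(n + g + δ)]^(α/(1−α)), we have s/(n + g + δ) = (y*)^((1−α)/α) = 1.81^1.2727 = 2.1279.
Therefore s = 2.1279 × (n + g + δ) = 2.1279 × 0.089 = 0.1894.

s ≈ 0.189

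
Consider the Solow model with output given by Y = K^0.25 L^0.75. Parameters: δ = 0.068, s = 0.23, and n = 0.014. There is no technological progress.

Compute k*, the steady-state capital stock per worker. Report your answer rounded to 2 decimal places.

In steady state, investment equals break-even investment: s·k^α = (n + δ)·k.
Dividing both sides by k: k^(1−α) = s / (n + δ).
k^0.75 = 0.23 / (0.014 + 0.068) = 0.23 / 0.082 = 2.8049
k* = 2.8049^(1/0.75) ≈ 3.9557

k* ≈ 3.96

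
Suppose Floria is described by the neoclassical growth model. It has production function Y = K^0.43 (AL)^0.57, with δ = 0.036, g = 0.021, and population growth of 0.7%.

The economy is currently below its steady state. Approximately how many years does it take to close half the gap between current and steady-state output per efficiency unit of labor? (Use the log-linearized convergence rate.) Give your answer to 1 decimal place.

Near the steady state the convergence rate is λ = (1 − α)(n + g + δ).
λ = (1 − 0.43) × 0.064 = 0.57 × 0.064 = 0.03648
Half-life = ln 2 / λ = 0.6931 / 0.03648 ≈ 19.00 years

about 19.0 years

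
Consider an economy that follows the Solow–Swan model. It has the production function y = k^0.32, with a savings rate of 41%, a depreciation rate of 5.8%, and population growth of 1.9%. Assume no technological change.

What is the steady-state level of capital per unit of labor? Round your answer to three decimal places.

Steady state requires s·f(k) = (n + δ)·k, i.e. s·k^α = (n + δ)·k.
Dividing both sides by k: k^(1−α) = s / (n + δ).
k^0.68 = 0.41 / (0.019 + 0.058) = 0.41 / 0.077 = 5.3247
k* = 5.3247^(1/0.68) ≈ 11.6972

k* = 11.697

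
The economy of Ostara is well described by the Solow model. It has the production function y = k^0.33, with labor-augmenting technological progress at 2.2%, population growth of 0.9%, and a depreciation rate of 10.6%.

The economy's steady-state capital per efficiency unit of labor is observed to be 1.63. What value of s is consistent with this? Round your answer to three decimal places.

At the steady state, Δk = 0, so s·k^α = (n + g + δ)·k.
So s / (n + g + δ) = (k*)^(1−α) = 1.63^0.67 = 1.3873.
Therefore s = 1.3873 × (n + g + δ) = 1.3873 × 0.137 = 0.1901.

s ≈ 0.190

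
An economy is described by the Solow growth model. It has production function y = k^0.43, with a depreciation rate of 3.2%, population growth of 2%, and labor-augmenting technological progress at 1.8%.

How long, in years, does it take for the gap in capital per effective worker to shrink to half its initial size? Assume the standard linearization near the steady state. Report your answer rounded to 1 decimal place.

Near the steady state the convergence rate is λ = (1 − α)(n + g + δ).
λ = (1 − 0.43) × 0.070 = 0.57 × 0.070 = 0.0399
Half-life = ln 2 / λ = 0.6931 / 0.0399 ≈ 17.37 years

about 17.4 years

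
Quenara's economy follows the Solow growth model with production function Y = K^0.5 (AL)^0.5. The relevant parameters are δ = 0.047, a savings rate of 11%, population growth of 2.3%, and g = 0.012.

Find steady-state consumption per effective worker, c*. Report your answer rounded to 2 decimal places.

Steady state requires s·f(k) = (n + g + δ)·k, i.e. s·k^α = (n + g + δ)·k.
Dividing both sides by k: k^(1−α) = s / (n + g + δ).
k^0.5 = 0.11 / (0.023 + 0.012 + 0.047) = 0.11 / 0.082 = 1.3415
k* = 1.3415^(1/0.5) ≈ 1.7996
y* = (k*)^α = 1.7996^0.5 ≈ 1.3415
c* = (1 − s)·y* = (1 − 0.11) × 1.3415 ≈ 1.1939

c* ≈ 1.19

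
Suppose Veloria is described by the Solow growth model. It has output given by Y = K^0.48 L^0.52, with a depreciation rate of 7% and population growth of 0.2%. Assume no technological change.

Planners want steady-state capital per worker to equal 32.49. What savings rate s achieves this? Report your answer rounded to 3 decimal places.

In steady state, investment equals break-even investment: s·k^α = (n + δ)·k.
So s / (n + δ) = (k*)^(1−α) = 32.49^0.52 = 6.1110.
Therefore s = 6.1110 × (n + δ) = 6.1110 × 0.072 = 0.4400.

s ≈ 0.440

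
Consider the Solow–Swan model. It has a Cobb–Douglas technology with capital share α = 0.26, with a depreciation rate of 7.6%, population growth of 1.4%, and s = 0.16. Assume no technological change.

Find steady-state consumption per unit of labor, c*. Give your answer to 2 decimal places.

c* = 1.03

At the steady state, Δk = 0, so s·k^α = (n + δ)·k.
Dividing both sides by k: k^(1−α) = s / (n + δ).
k^0.74 = 0.16 / (0.014 + 0.076) = 0.16 / 0.090 = 1.7778
k* = 1.7778^(1/0.74) ≈ 2.1761
y* = (k*)^α = 2.1761^0.26 ≈ 1.2240
c* = (1 − s)·y* = (1 − 0.16) × 1.2240 ≈ 1.0282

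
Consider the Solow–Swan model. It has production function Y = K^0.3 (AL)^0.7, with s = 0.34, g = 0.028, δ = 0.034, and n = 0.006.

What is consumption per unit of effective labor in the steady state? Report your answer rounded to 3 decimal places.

c* ≈ 1.316

Steady state requires s·f(k) = (n + g + δ)·k, i.e. s·k^α = (n + g + δ)·k.
Dividing both sides by k: k^(1−α) = s / (n + g + δ).
k^0.7 = 0.34 / (0.006 + 0.028 + 0.034) = 0.34 / 0.068 = 5.0000
k* = 5.0000^(1/0.7) ≈ 9.9662
y* = (k*)^α = 9.9662^0.3 ≈ 1.9932
c* = (1 − s)·y* = (1 − 0.34) × 1.9932 ≈ 1.3155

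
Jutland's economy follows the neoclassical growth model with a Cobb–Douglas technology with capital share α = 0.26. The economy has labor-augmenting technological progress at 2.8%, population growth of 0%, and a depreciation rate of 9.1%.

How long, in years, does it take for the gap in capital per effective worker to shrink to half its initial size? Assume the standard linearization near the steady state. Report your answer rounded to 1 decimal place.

t_½ ≈ 7.9 years

Near the steady state the convergence rate is λ = (1 − α)(n + g + δ).
λ = (1 − 0.26) × 0.119 = 0.74 × 0.119 = 0.08806
Half-life = ln 2 / λ = 0.6931 / 0.08806 ≈ 7.87 years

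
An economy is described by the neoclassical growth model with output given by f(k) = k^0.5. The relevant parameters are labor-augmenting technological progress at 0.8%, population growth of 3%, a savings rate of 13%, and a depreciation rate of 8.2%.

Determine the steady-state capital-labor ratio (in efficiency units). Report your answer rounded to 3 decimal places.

k* = 1.174

In steady state, investment equals break-even investment: s·k^α = (n + g + δ)·k.
Rearranging, k^(1−α) = s / (n + g + δ).
k^0.5 = 0.13 / (0.030 + 0.008 + 0.082) = 0.13 / 0.120 = 1.0833
k* = 1.0833^(1/0.5) ≈ 1.1735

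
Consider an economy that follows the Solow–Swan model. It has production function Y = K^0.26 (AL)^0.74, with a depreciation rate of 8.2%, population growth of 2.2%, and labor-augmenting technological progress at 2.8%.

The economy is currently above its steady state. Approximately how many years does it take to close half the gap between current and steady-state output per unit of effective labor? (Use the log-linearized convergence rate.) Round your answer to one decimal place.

t_½ ≈ 7.1 years

Near the steady state the convergence rate is λ = (1 − α)(n + g + δ).
λ = (1 − 0.26) × 0.132 = 0.74 × 0.132 = 0.09768
Half-life = ln 2 / λ = 0.6931 / 0.09768 ≈ 7.10 years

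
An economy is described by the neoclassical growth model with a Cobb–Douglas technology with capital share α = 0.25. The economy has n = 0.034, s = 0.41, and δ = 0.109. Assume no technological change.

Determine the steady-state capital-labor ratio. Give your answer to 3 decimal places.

k* = 4.073

At the steady state, Δk = 0, so s·k^α = (n + δ)·k.
Rearranging, k^(1−α) = s / (n + δ).
k^0.75 = 0.41 / (0.034 + 0.109) = 0.41 / 0.143 = 2.8671
k* = 2.8671^(1/0.75) ≈ 4.0731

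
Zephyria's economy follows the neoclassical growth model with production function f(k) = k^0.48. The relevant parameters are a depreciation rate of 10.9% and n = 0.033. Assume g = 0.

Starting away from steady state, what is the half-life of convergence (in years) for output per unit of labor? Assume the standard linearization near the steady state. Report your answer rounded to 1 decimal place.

Near the steady state the convergence rate is λ = (1 − α)(n + δ).
λ = (1 − 0.48) × 0.142 = 0.52 × 0.142 = 0.07384
Half-life = ln 2 / λ = 0.6931 / 0.07384 ≈ 9.39 years

t_½ ≈ 9.4 years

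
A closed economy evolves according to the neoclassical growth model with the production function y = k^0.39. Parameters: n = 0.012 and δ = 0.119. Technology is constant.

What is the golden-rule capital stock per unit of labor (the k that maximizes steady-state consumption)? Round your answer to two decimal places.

The golden rule sets f'(k) = n + δ, i.e. α·k^(α−1) = n + δ.
So k^(1−α) = α / (n + δ) = 0.39 / 0.131 = 2.9771.
k_gold = 2.9771^(1/0.61) ≈ 5.9801

k_gold ≈ 5.98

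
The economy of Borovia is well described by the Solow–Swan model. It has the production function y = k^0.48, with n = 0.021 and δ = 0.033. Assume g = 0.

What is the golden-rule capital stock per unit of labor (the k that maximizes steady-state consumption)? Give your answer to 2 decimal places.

The golden rule sets f'(k) = n + δ, i.e. α·k^(α−1) = n + δ.
So k^(1−α) = α / (n + δ) = 0.48 / 0.054 = 8.8889.
k_gold = 8.8889^(1/0.52) ≈ 66.7894

k_gold ≈ 66.79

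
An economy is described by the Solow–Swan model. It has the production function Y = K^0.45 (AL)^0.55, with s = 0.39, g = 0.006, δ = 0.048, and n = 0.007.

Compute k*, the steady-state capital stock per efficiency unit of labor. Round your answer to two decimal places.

k* ≈ 29.17

Steady state requires s·f(k) = (n + g + δ)·k, i.e. s·k^α = (n + g + δ)·k.
Rearranging, k^(1−α) = s / (n + g + δ).
k^0.55 = 0.39 / (0.007 + 0.006 + 0.048) = 0.39 / 0.061 = 6.3934
k* = 6.3934^(1/0.55) ≈ 29.1721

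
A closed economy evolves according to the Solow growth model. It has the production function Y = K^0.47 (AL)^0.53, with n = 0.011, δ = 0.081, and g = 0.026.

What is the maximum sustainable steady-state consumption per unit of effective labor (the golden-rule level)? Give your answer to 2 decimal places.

At the golden rule, f'(k) = n + g + δ, so α·k^(α−1) = n + g + δ and k_gold = (α/(n + g + δ))^(1/(1−α)).
k_gold = (0.47/0.118)^(1/0.53) = 3.9831^1.8868 ≈ 13.5674
c_gold = f(k_gold) − (n + g + δ)·k_gold = 3.4062 − 0.118×13.5674 ≈ 1.8052

c_gold ≈ 1.81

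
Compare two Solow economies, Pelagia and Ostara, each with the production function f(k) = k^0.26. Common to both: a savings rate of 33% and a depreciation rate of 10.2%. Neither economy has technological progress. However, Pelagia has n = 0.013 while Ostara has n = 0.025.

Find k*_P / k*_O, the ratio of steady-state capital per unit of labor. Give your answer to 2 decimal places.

ratio ≈ 1.14

Steady-state k* = [s/(n + δ)]^(1/(1−α)), so the ratio is [ (s_P/(n + δ)_P) / (s_O/(n + δ)_O) ]^1.3514.
s_P/(n + δ)_P = 0.33/0.115 = 2.8696; s_O/(n + δ)_O = 0.33/0.127 = 2.5984.
Ratio = (2.8696/2.5984)^1.3514 = 1.1044^1.3514 ≈ 1.1436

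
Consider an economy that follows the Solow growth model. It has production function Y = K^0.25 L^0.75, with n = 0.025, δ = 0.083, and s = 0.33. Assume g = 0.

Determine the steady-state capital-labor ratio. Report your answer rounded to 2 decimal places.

k* = 4.43

At the steady state, Δk = 0, so s·k^α = (n + δ)·k.
Dividing both sides by k: k^(1−α) = s / (n + δ).
k^0.75 = 0.33 / (0.025 + 0.083) = 0.33 / 0.108 = 3.0556
k* = 3.0556^(1/0.75) ≈ 4.4340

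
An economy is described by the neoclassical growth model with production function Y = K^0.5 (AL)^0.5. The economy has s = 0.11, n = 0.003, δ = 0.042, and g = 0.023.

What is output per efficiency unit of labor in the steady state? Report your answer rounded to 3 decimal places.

In steady state, investment equals break-even investment: s·k^α = (n + g + δ)·k.
Rearranging, k^(1−α) = s / (n + g + δ).
k^0.5 = 0.11 / (0.003 + 0.023 + 0.042) = 0.11 / 0.068 = 1.6176
k* = 1.6176^(1/0.5) ≈ 2.6166
y* = (k*)^α = 2.6166^0.5 ≈ 1.6176

y* = 1.618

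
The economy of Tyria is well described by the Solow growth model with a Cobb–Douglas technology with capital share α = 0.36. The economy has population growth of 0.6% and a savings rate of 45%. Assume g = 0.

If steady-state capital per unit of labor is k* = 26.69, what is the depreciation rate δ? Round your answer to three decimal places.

Steady state requires s·f(k) = (n + δ)·k, i.e. s·k^α = (n + δ)·k.
So s / (n + δ) = (k*)^(1−α) = 26.69^0.64 = 8.1821.
Therefore n + δ = s / 8.1821 = 0.45 / 8.1821 = 0.0550, so δ = 0.0550 − 0.006 = 0.0490.

δ ≈ 0.049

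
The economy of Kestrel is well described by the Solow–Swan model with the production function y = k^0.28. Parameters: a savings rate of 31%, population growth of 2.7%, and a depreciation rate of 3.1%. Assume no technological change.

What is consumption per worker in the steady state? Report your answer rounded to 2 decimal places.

c* = 1.32

Steady state requires s·f(k) = (n + δ)·k, i.e. s·k^α = (n + δ)·k.
Dividing both sides by k: k^(1−α) = s / (n + δ).
k^0.72 = 0.31 / (0.027 + 0.031) = 0.31 / 0.058 = 5.3448
k* = 5.3448^(1/0.72) ≈ 10.2569
y* = (k*)^α = 10.2569^0.28 ≈ 1.9190
c* = (1 − s)·y* = (1 − 0.31) × 1.9190 ≈ 1.3241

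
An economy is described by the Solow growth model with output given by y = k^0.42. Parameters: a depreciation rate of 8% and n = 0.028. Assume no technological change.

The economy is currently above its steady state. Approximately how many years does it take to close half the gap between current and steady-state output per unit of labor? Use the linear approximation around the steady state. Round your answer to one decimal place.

Near the steady state the convergence rate is λ = (1 − α)(n + δ).
λ = (1 − 0.42) × 0.108 = 0.58 × 0.108 = 0.06264
Half-life = ln 2 / λ = 0.6931 / 0.06264 ≈ 11.06 years

t_½ ≈ 11.1 years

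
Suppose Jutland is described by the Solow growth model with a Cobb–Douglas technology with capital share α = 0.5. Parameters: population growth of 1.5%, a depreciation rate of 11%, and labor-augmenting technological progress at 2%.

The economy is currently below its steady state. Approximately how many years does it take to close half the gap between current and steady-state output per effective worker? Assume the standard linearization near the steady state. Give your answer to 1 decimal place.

Near the steady state the convergence rate is λ = (1 − α)(n + g + δ).
λ = (1 − 0.5) × 0.145 = 0.5 × 0.145 = 0.0725
Half-life = ln 2 / λ = 0.6931 / 0.0725 ≈ 9.56 years

t_½ ≈ 9.6 years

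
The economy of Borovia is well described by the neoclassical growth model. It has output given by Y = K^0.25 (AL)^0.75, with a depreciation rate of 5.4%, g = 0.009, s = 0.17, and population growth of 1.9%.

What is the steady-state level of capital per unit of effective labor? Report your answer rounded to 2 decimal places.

k* ≈ 2.64

In steady state, investment equals break-even investment: s·k^α = (n + g + δ)·k.
Rearranging, k^(1−α) = s / (n + g + δ).
k^0.75 = 0.17 / (0.019 + 0.009 + 0.054) = 0.17 / 0.082 = 2.0732
k* = 2.0732^(1/0.75) ≈ 2.6436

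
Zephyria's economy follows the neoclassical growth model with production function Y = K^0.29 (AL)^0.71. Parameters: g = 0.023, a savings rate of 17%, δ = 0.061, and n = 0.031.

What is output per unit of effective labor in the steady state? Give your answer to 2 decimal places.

y* = 1.17

At the steady state, Δk = 0, so s·k^α = (n + g + δ)·k.
Rearranging, k^(1−α) = s / (n + g + δ).
k^0.71 = 0.17 / (0.031 + 0.023 + 0.061) = 0.17 / 0.115 = 1.4783
k* = 1.4783^(1/0.71) ≈ 1.7342
y* = (k*)^α = 1.7342^0.29 ≈ 1.1731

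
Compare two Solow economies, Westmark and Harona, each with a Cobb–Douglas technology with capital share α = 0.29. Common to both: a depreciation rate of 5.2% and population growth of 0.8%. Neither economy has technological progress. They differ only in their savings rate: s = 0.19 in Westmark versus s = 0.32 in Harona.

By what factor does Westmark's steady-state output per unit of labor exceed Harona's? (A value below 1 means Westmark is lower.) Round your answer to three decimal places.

Steady-state y* = [s/(n + δ)]^(α/(1−α)), so the ratio is [ (s_W/(n + δ)_W) / (s_H/(n + δ)_H) ]^0.4085.
s_W/(n + δ)_W = 0.19/0.060 = 3.1667; s_H/(n + δ)_H = 0.32/0.060 = 5.3333.
Ratio = (3.1667/5.3333)^0.4085 = 0.5938^0.4085 ≈ 0.8082

ratio ≈ 0.808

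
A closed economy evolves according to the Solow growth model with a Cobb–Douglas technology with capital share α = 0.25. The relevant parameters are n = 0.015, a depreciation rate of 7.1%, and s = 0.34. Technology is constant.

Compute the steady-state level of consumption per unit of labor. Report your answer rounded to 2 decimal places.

c* = 1.04

In steady state, investment equals break-even investment: s·k^α = (n + δ)·k.
Rearranging, k^(1−α) = s / (n + δ).
k^0.75 = 0.34 / (0.015 + 0.071) = 0.34 / 0.086 = 3.9535
k* = 3.9535^(1/0.75) ≈ 6.2514
y* = (k*)^α = 6.2514^0.25 ≈ 1.5812
c* = (1 − s)·y* = (1 − 0.34) × 1.5812 ≈ 1.0436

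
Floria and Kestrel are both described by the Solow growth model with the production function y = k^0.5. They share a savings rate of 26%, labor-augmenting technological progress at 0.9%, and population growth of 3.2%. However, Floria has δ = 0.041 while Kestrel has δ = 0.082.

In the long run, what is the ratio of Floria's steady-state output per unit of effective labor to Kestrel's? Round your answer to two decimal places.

Steady-state y* = [s/(n + g + δ)]^(α/(1−α)), so the ratio is [ (s_F/(n + g + δ)_F) / (s_K/(n + g + δ)_K) ]^1.
s_F/(n + g + δ)_F = 0.26/0.082 = 3.1707; s_K/(n + g + δ)_K = 0.26/0.123 = 2.1138.
Ratio = (3.1707/2.1138)^1 = 1.5000^1 ≈ 1.5000

ratio ≈ 1.50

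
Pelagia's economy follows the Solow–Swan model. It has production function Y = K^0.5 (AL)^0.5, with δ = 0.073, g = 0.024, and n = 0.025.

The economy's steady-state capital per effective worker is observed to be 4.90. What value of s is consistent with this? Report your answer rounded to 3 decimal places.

In steady state, investment equals break-even investment: s·k^α = (n + g + δ)·k.
So s / (n + g + δ) = (k*)^(1−α) = 4.90^0.5 = 2.2136.
Therefore s = 2.2136 × (n + g + δ) = 2.2136 × 0.122 = 0.2701.

s ≈ 0.270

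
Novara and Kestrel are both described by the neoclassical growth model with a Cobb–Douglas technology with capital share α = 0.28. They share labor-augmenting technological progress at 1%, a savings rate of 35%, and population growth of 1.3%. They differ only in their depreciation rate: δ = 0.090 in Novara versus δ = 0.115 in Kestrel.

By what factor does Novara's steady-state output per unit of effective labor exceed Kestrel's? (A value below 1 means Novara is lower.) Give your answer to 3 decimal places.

ratio ≈ 1.081

Steady-state y* = [s/(n + g + δ)]^(α/(1−α)), so the ratio is [ (s_N/(n + g + δ)_N) / (s_K/(n + g + δ)_K) ]^0.3889.
s_N/(n + g + δ)_N = 0.35/0.113 = 3.0973; s_K/(n + g + δ)_K = 0.35/0.138 = 2.5362.
Ratio = (3.0973/2.5362)^0.3889 = 1.2212^0.3889 ≈ 1.0808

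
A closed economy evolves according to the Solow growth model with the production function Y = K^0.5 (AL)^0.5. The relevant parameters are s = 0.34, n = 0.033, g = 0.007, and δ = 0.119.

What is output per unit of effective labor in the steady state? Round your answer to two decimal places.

y* = 2.14

Steady state requires s·f(k) = (n + g + δ)·k, i.e. s·k^α = (n + g + δ)·k.
Dividing both sides by k: k^(1−α) = s / (n + g + δ).
k^0.5 = 0.34 / (0.033 + 0.007 + 0.119) = 0.34 / 0.159 = 2.1384
k* = 2.1384^(1/0.5) ≈ 4.5728
y* = (k*)^α = 4.5728^0.5 ≈ 2.1384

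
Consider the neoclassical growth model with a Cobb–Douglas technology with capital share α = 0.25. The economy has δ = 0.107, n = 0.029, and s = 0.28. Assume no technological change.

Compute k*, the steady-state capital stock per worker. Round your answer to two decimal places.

In steady state, investment equals break-even investment: s·k^α = (n + δ)·k.
Rearranging, k^(1−α) = s / (n + δ).
k^0.75 = 0.28 / (0.029 + 0.107) = 0.28 / 0.136 = 2.0588
k* = 2.0588^(1/0.75) ≈ 2.6191

k* = 2.62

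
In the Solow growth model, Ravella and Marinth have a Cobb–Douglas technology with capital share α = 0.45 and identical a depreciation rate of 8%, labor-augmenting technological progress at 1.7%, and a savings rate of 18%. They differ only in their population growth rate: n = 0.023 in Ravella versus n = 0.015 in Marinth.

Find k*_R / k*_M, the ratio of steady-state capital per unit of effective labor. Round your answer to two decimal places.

k*_R / k*_M ≈ 0.88

Steady-state k* = [s/(n + g + δ)]^(1/(1−α)), so the ratio is [ (s_R/(n + g + δ)_R) / (s_M/(n + g + δ)_M) ]^1.8182.
s_R/(n + g + δ)_R = 0.18/0.120 = 1.5000; s_M/(n + g + δ)_M = 0.18/0.112 = 1.6071.
Ratio = (1.5000/1.6071)^1.8182 = 0.9334^1.8182 ≈ 0.8822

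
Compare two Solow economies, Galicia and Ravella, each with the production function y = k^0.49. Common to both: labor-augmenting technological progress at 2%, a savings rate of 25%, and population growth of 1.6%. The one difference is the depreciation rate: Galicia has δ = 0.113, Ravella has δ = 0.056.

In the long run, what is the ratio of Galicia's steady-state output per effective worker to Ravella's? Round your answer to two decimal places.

Steady-state y* = [s/(n + g + δ)]^(α/(1−α)), so the ratio is [ (s_G/(n + g + δ)_G) / (s_R/(n + g + δ)_R) ]^0.9608.
s_G/(n + g + δ)_G = 0.25/0.149 = 1.6779; s_R/(n + g + δ)_R = 0.25/0.092 = 2.7174.
Ratio = (1.6779/2.7174)^0.9608 = 0.6175^0.9608 ≈ 0.6293

y*_G / y*_R ≈ 0.63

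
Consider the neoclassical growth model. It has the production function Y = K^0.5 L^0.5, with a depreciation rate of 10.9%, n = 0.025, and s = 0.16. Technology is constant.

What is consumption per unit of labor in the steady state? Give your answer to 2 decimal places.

At the steady state, Δk = 0, so s·k^α = (n + δ)·k.
Dividing both sides by k: k^(1−α) = s / (n + δ).
k^0.5 = 0.16 / (0.025 + 0.109) = 0.16 / 0.134 = 1.1940
k* = 1.1940^(1/0.5) ≈ 1.4256
y* = (k*)^α = 1.4256^0.5 ≈ 1.1940
c* = (1 − s)·y* = (1 − 0.16) × 1.1940 ≈ 1.0030

c* ≈ 1.00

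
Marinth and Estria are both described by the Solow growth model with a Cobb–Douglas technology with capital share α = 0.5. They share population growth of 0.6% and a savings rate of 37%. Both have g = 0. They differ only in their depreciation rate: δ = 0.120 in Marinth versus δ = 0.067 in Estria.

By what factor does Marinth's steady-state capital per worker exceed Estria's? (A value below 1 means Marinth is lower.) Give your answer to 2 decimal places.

Steady-state k* = [s/(n + δ)]^(1/(1−α)), so the ratio is [ (s_M/(n + δ)_M) / (s_E/(n + δ)_E) ]^2.
s_M/(n + δ)_M = 0.37/0.126 = 2.9365; s_E/(n + δ)_E = 0.37/0.073 = 5.0685.
Ratio = (2.9365/5.0685)^2 = 0.5794^2 ≈ 0.3357

k*_M / k*_E ≈ 0.34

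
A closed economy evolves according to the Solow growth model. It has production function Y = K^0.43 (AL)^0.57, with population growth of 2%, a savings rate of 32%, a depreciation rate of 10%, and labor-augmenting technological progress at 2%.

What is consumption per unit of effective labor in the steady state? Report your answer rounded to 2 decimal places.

c* = 1.27

At the steady state, Δk = 0, so s·k^α = (n + g + δ)·k.
Dividing both sides by k: k^(1−α) = s / (n + g + δ).
k^0.57 = 0.32 / (0.020 + 0.020 + 0.100) = 0.32 / 0.140 = 2.2857
k* = 2.2857^(1/0.57) ≈ 4.2644
y* = (k*)^α = 4.2644^0.43 ≈ 1.8657
c* = (1 − s)·y* = (1 − 0.32) × 1.8657 ≈ 1.2687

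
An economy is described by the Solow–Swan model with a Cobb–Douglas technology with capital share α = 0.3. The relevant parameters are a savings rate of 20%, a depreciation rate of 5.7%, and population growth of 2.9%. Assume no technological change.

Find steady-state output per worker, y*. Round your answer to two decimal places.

y* = 1.44

In steady state, investment equals break-even investment: s·k^α = (n + δ)·k.
Rearranging, k^(1−α) = s / (n + δ).
k^0.7 = 0.20 / (0.029 + 0.057) = 0.20 / 0.086 = 2.3256
k* = 2.3256^(1/0.7) ≈ 3.3390
y* = (k*)^α = 3.3390^0.3 ≈ 1.4358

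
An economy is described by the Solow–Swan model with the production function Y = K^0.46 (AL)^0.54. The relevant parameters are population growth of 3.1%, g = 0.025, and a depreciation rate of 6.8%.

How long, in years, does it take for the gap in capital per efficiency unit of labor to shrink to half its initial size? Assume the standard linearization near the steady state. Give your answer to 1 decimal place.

Near the steady state the convergence rate is λ = (1 − α)(n + g + δ).
λ = (1 − 0.46) × 0.124 = 0.54 × 0.124 = 0.06696
Half-life = ln 2 / λ = 0.6931 / 0.06696 ≈ 10.35 years

half-life ≈ 10.4 years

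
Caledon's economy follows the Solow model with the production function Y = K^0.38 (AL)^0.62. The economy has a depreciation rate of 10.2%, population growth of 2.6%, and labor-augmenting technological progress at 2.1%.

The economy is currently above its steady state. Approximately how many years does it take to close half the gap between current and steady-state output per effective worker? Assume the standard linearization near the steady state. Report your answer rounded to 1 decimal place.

Near the steady state the convergence rate is λ = (1 − α)(n + g + δ).
λ = (1 − 0.38) × 0.149 = 0.62 × 0.149 = 0.09238
Half-life = ln 2 / λ = 0.6931 / 0.09238 ≈ 7.50 years

about 7.5 years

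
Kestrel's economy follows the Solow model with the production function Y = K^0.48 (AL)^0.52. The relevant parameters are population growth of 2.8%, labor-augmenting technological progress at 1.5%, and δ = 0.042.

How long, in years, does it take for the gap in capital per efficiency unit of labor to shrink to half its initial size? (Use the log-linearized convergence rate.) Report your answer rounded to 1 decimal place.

t_½ ≈ 15.7 years

Near the steady state the convergence rate is λ = (1 − α)(n + g + δ).
λ = (1 − 0.48) × 0.085 = 0.52 × 0.085 = 0.0442
Half-life = ln 2 / λ = 0.6931 / 0.0442 ≈ 15.68 years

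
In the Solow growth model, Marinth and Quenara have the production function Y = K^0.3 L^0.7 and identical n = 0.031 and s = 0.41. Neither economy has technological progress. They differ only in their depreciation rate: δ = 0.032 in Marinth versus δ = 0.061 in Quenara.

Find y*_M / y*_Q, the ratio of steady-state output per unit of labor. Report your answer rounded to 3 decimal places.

Steady-state y* = [s/(n + δ)]^(α/(1−α)), so the ratio is [ (s_M/(n + δ)_M) / (s_Q/(n + δ)_Q) ]^0.4286.
s_M/(n + δ)_M = 0.41/0.063 = 6.5079; s_Q/(n + δ)_Q = 0.41/0.092 = 4.4565.
Ratio = (6.5079/4.4565)^0.4286 = 1.4603^0.4286 ≈ 1.1762

ratio ≈ 1.176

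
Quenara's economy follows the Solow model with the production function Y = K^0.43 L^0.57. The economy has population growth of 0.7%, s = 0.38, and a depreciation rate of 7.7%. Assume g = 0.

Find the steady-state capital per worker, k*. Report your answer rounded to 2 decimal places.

At the steady state, Δk = 0, so s·k^α = (n + δ)·k.
Dividing both sides by k: k^(1−α) = s / (n + δ).
k^0.57 = 0.38 / (0.007 + 0.077) = 0.38 / 0.084 = 4.5238
k* = 4.5238^(1/0.57) ≈ 14.1256

k* = 14.13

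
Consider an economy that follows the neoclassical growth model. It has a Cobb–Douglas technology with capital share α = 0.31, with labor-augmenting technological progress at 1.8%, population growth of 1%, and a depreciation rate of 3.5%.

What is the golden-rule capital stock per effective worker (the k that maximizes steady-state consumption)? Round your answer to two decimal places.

The golden rule sets f'(k) = n + g + δ, i.e. α·k^(α−1) = n + g + δ.
So k^(1−α) = α / (n + g + δ) = 0.31 / 0.063 = 4.9206.
k_gold = 4.9206^(1/0.69) ≈ 10.0676

k_gold ≈ 10.07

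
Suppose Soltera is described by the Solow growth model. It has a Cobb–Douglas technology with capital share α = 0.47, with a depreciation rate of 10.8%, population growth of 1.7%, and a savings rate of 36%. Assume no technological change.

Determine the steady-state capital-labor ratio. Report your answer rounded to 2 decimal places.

At the steady state, Δk = 0, so s·k^α = (n + δ)·k.
Dividing both sides by k: k^(1−α) = s / (n + δ).
k^0.53 = 0.36 / (0.017 + 0.108) = 0.36 / 0.125 = 2.8800
k* = 2.8800^(1/0.53) ≈ 7.3583

k* ≈ 7.36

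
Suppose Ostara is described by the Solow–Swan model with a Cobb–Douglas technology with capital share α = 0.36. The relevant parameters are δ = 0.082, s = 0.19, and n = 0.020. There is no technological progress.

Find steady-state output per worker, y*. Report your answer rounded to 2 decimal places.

At the steady state, Δk = 0, so s·k^α = (n + δ)·k.
Dividing both sides by k: k^(1−α) = s / (n + δ).
k^0.64 = 0.19 / (0.020 + 0.082) = 0.19 / 0.102 = 1.8627
k* = 1.8627^(1/0.64) ≈ 2.6430
y* = (k*)^α = 2.6430^0.36 ≈ 1.4189

y* = 1.42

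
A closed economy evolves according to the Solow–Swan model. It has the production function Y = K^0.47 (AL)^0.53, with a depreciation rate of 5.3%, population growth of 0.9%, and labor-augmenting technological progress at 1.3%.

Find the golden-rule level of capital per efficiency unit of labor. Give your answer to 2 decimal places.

k_gold ≈ 31.90

The golden rule sets f'(k) = n + g + δ, i.e. α·k^(α−1) = n + g + δ.
So k^(1−α) = α / (n + g + δ) = 0.47 / 0.075 = 6.2667.
k_gold = 6.2667^(1/0.53) ≈ 31.9041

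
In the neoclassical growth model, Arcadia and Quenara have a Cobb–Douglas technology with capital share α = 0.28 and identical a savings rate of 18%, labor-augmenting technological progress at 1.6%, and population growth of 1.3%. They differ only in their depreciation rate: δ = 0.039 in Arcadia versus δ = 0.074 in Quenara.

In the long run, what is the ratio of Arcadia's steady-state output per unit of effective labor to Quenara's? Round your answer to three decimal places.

ratio ≈ 1.175

Steady-state y* = [s/(n + g + δ)]^(α/(1−α)), so the ratio is [ (s_A/(n + g + δ)_A) / (s_Q/(n + g + δ)_Q) ]^0.3889.
s_A/(n + g + δ)_A = 0.18/0.068 = 2.6471; s_Q/(n + g + δ)_Q = 0.18/0.103 = 1.7476.
Ratio = (2.6471/1.7476)^0.3889 = 1.5147^0.3889 ≈ 1.1752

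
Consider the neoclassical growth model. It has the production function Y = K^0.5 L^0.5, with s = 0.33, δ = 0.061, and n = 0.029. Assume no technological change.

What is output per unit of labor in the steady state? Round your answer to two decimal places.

y* ≈ 3.67

In steady state, investment equals break-even investment: s·k^α = (n + δ)·k.
Dividing both sides by k: k^(1−α) = s / (n + δ).
k^0.5 = 0.33 / (0.029 + 0.061) = 0.33 / 0.090 = 3.6667
k* = 3.6667^(1/0.5) ≈ 13.4447
y* = (k*)^α = 13.4447^0.5 ≈ 3.6667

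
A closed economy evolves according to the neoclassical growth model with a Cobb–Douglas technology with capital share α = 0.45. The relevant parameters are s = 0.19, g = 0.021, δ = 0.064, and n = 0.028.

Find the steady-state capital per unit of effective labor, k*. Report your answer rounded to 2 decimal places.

k* = 2.57

In steady state, investment equals break-even investment: s·k^α = (n + g + δ)·k.
Dividing both sides by k: k^(1−α) = s / (n + g + δ).
k^0.55 = 0.19 / (0.028 + 0.021 + 0.064) = 0.19 / 0.113 = 1.6814
k* = 1.6814^(1/0.55) ≈ 2.5722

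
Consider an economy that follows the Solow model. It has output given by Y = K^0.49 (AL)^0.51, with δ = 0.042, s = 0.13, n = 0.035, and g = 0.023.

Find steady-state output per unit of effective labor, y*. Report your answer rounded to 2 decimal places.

y* = 1.29

In steady state, investment equals break-even investment: s·k^α = (n + g + δ)·k.
Rearranging, k^(1−α) = s / (n + g + δ).
k^0.51 = 0.13 / (0.035 + 0.023 + 0.042) = 0.13 / 0.100 = 1.3000
k* = 1.3000^(1/0.51) ≈ 1.6727
y* = (k*)^α = 1.6727^0.49 ≈ 1.2867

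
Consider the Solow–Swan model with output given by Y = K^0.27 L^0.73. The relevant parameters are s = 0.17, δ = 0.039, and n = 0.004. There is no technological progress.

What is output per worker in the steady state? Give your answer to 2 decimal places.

In steady state, investment equals break-even investment: s·k^α = (n + δ)·k.
Rearranging, k^(1−α) = s / (n + δ).
k^0.73 = 0.17 / (0.004 + 0.039) = 0.17 / 0.043 = 3.9535
k* = 3.9535^(1/0.73) ≈ 6.5733
y* = (k*)^α = 6.5733^0.27 ≈ 1.6627

y* = 1.66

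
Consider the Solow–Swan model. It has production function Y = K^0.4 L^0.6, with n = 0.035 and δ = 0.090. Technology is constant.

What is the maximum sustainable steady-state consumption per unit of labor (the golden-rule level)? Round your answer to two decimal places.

c_gold ≈ 1.30

At the golden rule, f'(k) = n + δ, so α·k^(α−1) = n + δ and k_gold = (α/(n + δ))^(1/(1−α)).
k_gold = (0.4/0.125)^(1/0.6) = 3.2000^1.6667 ≈ 6.9492
c_gold = f(k_gold) − (n + δ)·k_gold = 2.1716 − 0.125×6.9492 ≈ 1.3030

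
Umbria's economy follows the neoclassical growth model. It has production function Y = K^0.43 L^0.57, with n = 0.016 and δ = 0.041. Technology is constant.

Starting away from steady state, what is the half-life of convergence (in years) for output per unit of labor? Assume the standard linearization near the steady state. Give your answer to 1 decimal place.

t_½ ≈ 21.3 years

Near the steady state the convergence rate is λ = (1 − α)(n + δ).
λ = (1 − 0.43) × 0.057 = 0.57 × 0.057 = 0.03249
Half-life = ln 2 / λ = 0.6931 / 0.03249 ≈ 21.33 years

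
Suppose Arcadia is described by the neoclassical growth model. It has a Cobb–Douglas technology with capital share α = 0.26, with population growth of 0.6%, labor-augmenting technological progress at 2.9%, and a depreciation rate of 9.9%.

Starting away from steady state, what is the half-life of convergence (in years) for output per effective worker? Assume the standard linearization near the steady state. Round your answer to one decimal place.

about 7.0 years

Near the steady state the convergence rate is λ = (1 − α)(n + g + δ).
λ = (1 − 0.26) × 0.134 = 0.74 × 0.134 = 0.09916
Half-life = ln 2 / λ = 0.6931 / 0.09916 ≈ 6.99 years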